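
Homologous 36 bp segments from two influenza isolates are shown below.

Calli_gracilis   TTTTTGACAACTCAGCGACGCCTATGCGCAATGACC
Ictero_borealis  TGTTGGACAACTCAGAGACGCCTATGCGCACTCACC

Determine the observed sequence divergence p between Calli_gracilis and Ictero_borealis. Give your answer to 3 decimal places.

0.139

Mismatches occur at site 2 (T/G), site 5 (T/G), site 16 (C/A), site 31 (A/C), site 33 (G/C).
There are 5 differences over 36 sites, so p = 5/36 = 0.139.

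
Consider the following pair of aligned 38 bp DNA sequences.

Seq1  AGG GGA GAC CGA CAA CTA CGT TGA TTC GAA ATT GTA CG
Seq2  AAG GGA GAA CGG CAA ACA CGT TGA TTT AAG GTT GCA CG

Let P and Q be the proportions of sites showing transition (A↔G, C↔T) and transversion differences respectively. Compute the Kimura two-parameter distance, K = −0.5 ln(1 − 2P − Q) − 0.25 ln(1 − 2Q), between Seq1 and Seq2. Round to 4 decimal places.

Mismatches occur at site 2 (G→A, transition), site 9 (C→A, transversion), site 12 (A→G, transition), site 16 (C→A, transversion), site 17 (T→C, transition), site 27 (C→T, transition), site 28 (G→A, transition), site 30 (A→G, transition), site 31 (A→G, transition), site 35 (T→C, transition).
Of the 10 differences, 8 transitions and 2 transversions over 38 sites: P = 8/38 = 0.210526, Q = 2/38 = 0.052632.
d = −0.5·ln(0.526316) − 0.25·ln(0.894736) = −0.5·(-0.641853) − 0.25·(-0.111227) = 0.3487.

0.3487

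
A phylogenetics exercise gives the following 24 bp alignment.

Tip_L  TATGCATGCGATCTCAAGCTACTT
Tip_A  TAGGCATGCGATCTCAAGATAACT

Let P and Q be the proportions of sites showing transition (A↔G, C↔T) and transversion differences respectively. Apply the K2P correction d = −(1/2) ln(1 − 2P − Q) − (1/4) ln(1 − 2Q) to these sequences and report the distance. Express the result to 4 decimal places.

Mismatches occur at site 3 (T↔G, transversion), site 19 (C↔A, transversion), site 22 (C↔A, transversion), site 23 (T↔C, transition).
Of the 4 differences, 1 transition and 3 transversions over 24 sites: P = 1/24 = 0.041667, Q = 3/24 = 0.125000.
d = −0.5·ln(0.791666) − 0.25·ln(0.750000) = −0.5·(-0.233616) − 0.25·(-0.287682) = 0.1887.

0.1887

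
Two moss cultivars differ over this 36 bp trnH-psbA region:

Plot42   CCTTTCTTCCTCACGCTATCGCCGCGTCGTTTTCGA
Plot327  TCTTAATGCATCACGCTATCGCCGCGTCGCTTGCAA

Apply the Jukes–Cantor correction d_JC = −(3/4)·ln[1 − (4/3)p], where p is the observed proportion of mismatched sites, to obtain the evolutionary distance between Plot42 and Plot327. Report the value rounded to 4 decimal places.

Mismatches occur at site 1 (C/T), site 5 (T/A), site 6 (C/A), site 8 (T/G), site 10 (C/A), site 30 (T/C), site 33 (T/G), site 35 (G/A).
p = 8/36 = 0.222222.
d = −0.75 · ln(1 − (4/3)·0.222222) = −0.75 · ln(0.703704) = −0.75 · (-0.351397) = 0.2635.

0.2635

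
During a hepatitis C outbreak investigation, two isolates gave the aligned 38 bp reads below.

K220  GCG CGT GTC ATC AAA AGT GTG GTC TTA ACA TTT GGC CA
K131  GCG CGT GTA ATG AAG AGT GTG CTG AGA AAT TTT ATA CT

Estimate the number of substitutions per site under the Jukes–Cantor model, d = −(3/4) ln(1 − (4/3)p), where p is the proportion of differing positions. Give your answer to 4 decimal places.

The sequences differ at positions 9 (C/A), 12 (C/G), 15 (A/G), 22 (G/C), 24 (C/G), 25 (T/A), 26 (T/G), 29 (C/A), 30 (A/T), 34 (G/A), 35 (G/T), 36 (C/A), 38 (A/T).
p = 13/38 = 0.342105.
d = −0.75 · ln(1 − (4/3)·0.342105) = −0.75 · ln(0.543860) = −0.75 · (-0.609063) = 0.4568.

0.4568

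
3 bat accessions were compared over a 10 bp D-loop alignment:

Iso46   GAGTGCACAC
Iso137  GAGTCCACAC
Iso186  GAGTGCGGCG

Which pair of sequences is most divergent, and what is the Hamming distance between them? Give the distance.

Pairwise Hamming distances:
  Iso46 vs Iso137: 1
  Iso46 vs Iso186: 4
  Iso137 vs Iso186: 5
The largest is 5, between Iso137 and Iso186.

5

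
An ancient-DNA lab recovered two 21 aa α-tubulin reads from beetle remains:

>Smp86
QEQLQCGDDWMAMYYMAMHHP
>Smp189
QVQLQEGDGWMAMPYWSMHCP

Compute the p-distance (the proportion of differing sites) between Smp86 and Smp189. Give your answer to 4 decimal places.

0.3333

Mismatches occur at site 2 (E/V), site 6 (C/E), site 9 (D/G), site 14 (Y/P), site 16 (M/W), site 17 (A/S), site 20 (H/C).
There are 7 differences over 21 sites, so p = 7/21 = 0.3333.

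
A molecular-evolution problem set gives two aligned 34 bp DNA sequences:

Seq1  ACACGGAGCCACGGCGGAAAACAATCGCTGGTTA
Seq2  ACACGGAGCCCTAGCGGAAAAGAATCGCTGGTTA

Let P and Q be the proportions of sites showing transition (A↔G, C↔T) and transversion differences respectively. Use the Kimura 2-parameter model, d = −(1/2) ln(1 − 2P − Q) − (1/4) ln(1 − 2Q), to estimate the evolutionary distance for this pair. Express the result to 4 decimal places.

0.1284

The sequences differ at positions 11 (A/C, transversion), 12 (C/T, transition), 13 (G/A, transition), 22 (C/G, transversion).
Of the 4 differences, 2 transitions and 2 transversions over 34 sites: P = 2/34 = 0.058824, Q = 2/34 = 0.058824.
d = −0.5·ln(0.823528) − 0.25·ln(0.882352) = −0.5·(-0.194158) − 0.25·(-0.125164) = 0.1284.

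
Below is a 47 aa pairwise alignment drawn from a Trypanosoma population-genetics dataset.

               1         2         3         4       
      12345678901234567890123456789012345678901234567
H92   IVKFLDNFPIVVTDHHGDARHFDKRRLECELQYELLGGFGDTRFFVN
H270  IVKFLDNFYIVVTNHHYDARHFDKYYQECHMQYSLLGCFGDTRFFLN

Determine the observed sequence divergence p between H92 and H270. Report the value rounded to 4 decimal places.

0.2340

Differing sites — 9:P/Y; 14:D/N; 17:G/Y; 25:R/Y; 26:R/Y; 27:L/Q; 30:E/H; 31:L/M; 34:E/S; 38:G/C; 46:V/L.
There are 11 differences over 47 sites, so p = 11/47 = 0.2340.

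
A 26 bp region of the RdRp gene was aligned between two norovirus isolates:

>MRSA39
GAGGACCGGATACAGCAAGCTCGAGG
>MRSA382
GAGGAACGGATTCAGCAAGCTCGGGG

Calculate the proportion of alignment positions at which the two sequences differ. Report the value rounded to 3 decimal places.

The sequences differ at positions 6 (C/A), 12 (A/T), 24 (A/G).
There are 3 differences over 26 sites, so p = 3/26 = 0.115.

0.115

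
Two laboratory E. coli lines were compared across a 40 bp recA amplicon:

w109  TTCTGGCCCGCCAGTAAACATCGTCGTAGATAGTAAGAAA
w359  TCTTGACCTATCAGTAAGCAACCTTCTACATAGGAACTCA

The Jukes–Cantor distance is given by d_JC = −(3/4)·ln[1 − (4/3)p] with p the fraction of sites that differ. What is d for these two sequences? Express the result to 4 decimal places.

The sequences differ at positions 2 (T/C), 3 (C/T), 6 (G/A), 9 (C/T), 10 (G/A), 11 (C/T), 18 (A/G), 21 (T/A), 23 (G/C), 25 (C/T), 26 (G/C), 29 (G/C), 34 (T/G), 37 (G/C), 38 (A/T), 39 (A/C).
p = 16/40 = 0.400000.
d = −0.75 · ln(1 − (4/3)·0.400000) = −0.75 · ln(0.466667) = −0.75 · (-0.762139) = 0.5716.

0.5716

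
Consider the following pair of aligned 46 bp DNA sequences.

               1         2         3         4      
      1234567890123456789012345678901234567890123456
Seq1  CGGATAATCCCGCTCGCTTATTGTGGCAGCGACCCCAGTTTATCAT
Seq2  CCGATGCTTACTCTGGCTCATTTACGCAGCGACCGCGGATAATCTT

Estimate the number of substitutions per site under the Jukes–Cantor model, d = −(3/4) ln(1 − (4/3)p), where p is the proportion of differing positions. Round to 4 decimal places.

0.4674

The sequences differ at positions 2 (G/C), 6 (A/G), 7 (A/C), 9 (C/T), 10 (C/A), 12 (G/T), 15 (C/G), 19 (T/C), 23 (G/T), 24 (T/A), 25 (G/C), 35 (C/G), 37 (A/G), 39 (T/A), 41 (T/A), 45 (A/T).
p = 16/46 = 0.347826.
d = −0.75 · ln(1 − (4/3)·0.347826) = −0.75 · ln(0.536232) = −0.75 · (-0.623188) = 0.4674.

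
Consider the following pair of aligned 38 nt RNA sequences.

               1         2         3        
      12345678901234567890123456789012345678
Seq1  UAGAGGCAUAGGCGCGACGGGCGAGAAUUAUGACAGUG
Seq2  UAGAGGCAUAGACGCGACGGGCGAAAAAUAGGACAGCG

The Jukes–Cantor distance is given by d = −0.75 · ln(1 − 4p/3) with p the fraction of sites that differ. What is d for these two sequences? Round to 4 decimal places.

0.1447

The sequences differ at positions 12 (G/A), 25 (G/A), 28 (U/A), 31 (U/G), 37 (U/C).
p = 5/38 = 0.131579.
d = −0.75 · ln(1 − (4/3)·0.131579) = −0.75 · ln(0.824561) = −0.75 · (-0.192904) = 0.1447.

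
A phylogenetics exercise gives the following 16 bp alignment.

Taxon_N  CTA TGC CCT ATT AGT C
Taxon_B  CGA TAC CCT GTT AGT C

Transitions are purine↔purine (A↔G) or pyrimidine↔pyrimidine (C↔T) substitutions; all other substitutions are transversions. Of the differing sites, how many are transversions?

1

Differing sites — 2:T/G (Tv); 5:G/A (Ti); 10:A/G (Ti).
Of the 3 differences, 2 transitions and 1 transversion, so the answer is 1.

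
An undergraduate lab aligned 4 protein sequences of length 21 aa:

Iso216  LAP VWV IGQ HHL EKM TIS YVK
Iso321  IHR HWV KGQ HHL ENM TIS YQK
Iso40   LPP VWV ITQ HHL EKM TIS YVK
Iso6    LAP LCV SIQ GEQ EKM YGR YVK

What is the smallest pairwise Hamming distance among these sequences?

2

Pairwise Hamming distances:
  Iso216 vs Iso321: 7
  Iso216 vs Iso40: 2
  Iso216 vs Iso6: 10
  Iso321 vs Iso40: 8
  Iso321 vs Iso6: 15
  Iso40 vs Iso6: 11
The smallest is 2, between Iso216 and Iso40.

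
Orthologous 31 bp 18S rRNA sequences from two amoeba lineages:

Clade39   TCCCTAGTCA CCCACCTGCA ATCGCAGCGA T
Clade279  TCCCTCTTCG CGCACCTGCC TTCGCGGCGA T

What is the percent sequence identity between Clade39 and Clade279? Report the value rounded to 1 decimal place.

The sequences differ at positions 6 (A/C), 7 (G/T), 10 (A/G), 12 (C/G), 20 (A/C), 21 (A/T), 26 (A/G).
24 of the 31 sites match, so the percent identity is 24/31 × 100 = 77.4%.

77.4%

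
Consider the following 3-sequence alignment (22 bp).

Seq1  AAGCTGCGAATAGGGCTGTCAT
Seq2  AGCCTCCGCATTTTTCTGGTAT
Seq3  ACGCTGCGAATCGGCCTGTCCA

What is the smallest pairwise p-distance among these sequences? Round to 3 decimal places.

0.227

Pairwise Hamming distances:
  Seq1 vs Seq2: 10
  Seq1 vs Seq3: 5
  Seq2 vs Seq3: 12
The smallest is 5 mismatches, between Seq1 and Seq3; p = 5/22 = 0.227.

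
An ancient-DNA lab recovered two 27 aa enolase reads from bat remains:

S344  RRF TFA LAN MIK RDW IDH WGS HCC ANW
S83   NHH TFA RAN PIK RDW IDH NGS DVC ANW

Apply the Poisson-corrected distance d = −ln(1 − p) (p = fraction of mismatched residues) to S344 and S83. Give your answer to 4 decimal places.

0.3514

Mismatches occur at site 1 (R↔N), site 2 (R↔H), site 3 (F↔H), site 7 (L↔R), site 10 (M↔P), site 19 (W↔N), site 22 (H↔D), site 23 (C↔V).
p = 8/27 = 0.296296.
d = −ln(1 − 0.296296) = −ln(0.703704) = 0.3514.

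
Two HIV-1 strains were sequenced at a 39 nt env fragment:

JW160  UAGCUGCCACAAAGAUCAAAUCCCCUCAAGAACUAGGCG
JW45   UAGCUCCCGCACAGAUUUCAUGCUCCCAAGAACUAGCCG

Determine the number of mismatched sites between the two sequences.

Differing sites — 6:G/C; 9:A/G; 12:A/C; 17:C/U; 18:A/U; 19:A/C; 22:C/G; 24:C/U; 26:U/C; 37:G/C.
That gives 10 mismatches out of 39 aligned sites, so the Hamming distance is 10.

10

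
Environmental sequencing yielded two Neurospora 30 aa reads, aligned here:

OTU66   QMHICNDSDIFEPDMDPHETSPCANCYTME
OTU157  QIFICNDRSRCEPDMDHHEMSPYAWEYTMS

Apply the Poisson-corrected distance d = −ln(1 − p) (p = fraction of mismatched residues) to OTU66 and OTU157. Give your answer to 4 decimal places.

Differing sites — 2:M/I; 3:H/F; 8:S/R; 9:D/S; 10:I/R; 11:F/C; 17:P/H; 20:T/M; 23:C/Y; 25:N/W; 26:C/E; 30:E/S.
p = 12/30 = 0.400000.
d = −ln(1 − 0.400000) = −ln(0.600000) = 0.5108.

0.5108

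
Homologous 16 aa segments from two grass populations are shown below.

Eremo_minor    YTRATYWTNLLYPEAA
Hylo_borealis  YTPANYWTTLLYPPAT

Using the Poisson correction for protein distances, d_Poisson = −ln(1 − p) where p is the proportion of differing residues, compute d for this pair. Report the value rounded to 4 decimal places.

The sequences differ at positions 3 (R/P), 5 (T/N), 9 (N/T), 14 (E/P), 16 (A/T).
p = 5/16 = 0.312500.
d = −ln(1 − 0.312500) = −ln(0.687500) = 0.3747.

0.3747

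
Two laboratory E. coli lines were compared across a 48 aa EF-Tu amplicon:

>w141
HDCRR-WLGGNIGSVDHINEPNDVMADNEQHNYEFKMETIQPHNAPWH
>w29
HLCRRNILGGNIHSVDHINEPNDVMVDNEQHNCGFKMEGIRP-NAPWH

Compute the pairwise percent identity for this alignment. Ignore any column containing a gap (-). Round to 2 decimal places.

82.61%

Excluding the 2 gap columns leaves 46 comparable sites.
Mismatches occur at site 2 (D/L), site 7 (W/I), site 13 (G/H), site 26 (A/V), site 33 (Y/C), site 34 (E/G), site 39 (T/G), site 41 (Q/R).
38 of the 46 comparable sites match, so the percent identity is 38/46 × 100 = 82.61%.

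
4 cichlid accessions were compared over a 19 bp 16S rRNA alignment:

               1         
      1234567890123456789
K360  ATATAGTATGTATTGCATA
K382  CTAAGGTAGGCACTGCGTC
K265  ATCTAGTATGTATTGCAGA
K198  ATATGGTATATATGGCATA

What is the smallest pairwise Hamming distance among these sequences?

Pairwise Hamming distances:
  K360 vs K382: 8
  K360 vs K265: 2
  K360 vs K198: 3
  K382 vs K265: 10
  K382 vs K198: 9
  K265 vs K198: 5
The smallest is 2, between K360 and K265.

2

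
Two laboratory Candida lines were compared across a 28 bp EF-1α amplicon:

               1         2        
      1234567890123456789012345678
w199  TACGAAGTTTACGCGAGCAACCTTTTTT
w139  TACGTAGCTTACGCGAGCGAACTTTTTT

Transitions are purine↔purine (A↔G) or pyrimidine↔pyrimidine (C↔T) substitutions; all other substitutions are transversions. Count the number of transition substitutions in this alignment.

2

Differing sites — 5:A/T (Tv); 8:T/C (Ti); 19:A/G (Ti); 21:C/A (Tv).
Of the 4 differences, 2 transitions and 2 transversions, so the answer is 2.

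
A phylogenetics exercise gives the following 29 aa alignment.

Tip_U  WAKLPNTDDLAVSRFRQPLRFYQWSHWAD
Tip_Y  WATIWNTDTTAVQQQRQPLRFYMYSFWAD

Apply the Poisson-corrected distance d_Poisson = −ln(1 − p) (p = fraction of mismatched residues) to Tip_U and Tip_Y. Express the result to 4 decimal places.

0.4769

The sequences differ at positions 3 (K/T), 4 (L/I), 5 (P/W), 9 (D/T), 10 (L/T), 13 (S/Q), 14 (R/Q), 15 (F/Q), 23 (Q/M), 24 (W/Y), 26 (H/F).
p = 11/29 = 0.379310.
d = −ln(1 − 0.379310) = −ln(0.620690) = 0.4769.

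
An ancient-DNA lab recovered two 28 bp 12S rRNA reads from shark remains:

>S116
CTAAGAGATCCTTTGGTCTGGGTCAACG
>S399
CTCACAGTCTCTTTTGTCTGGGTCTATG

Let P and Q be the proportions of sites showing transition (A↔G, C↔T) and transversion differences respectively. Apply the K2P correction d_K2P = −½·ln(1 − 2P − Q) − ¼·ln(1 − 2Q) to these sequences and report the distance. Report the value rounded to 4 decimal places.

Differing sites — 3:A/C (Tv); 5:G/C (Tv); 8:A/T (Tv); 9:T/C (Ti); 10:C/T (Ti); 15:G/T (Tv); 25:A/T (Tv); 27:C/T (Ti).
Of the 8 differences, 3 transitions and 5 transversions over 28 sites: P = 3/28 = 0.107143, Q = 5/28 = 0.178571.
d = −0.5·ln(0.607143) − 0.25·ln(0.642858) = −0.5·(-0.498991) − 0.25·(-0.441831) = 0.3600.

0.3600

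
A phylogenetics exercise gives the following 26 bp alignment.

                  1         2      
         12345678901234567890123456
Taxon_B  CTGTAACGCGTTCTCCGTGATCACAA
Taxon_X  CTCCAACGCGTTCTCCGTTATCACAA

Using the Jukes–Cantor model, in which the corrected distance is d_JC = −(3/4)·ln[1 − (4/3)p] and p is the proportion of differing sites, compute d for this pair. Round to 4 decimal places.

0.1253

Mismatches occur at site 3 (G→C), site 4 (T→C), site 19 (G→T).
p = 3/26 = 0.115385.
d = −0.75 · ln(1 − (4/3)·0.115385) = −0.75 · ln(0.846153) = −0.75 · (-0.167055) = 0.1253.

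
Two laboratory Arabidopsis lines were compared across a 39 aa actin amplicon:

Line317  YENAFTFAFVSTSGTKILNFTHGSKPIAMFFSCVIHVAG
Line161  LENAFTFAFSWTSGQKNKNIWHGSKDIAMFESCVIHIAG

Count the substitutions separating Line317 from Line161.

Differing sites — 1:Y/L; 10:V/S; 11:S/W; 15:T/Q; 17:I/N; 18:L/K; 20:F/I; 21:T/W; 26:P/D; 31:F/E; 37:V/I.
That gives 11 mismatches out of 39 aligned sites, so the Hamming distance is 11.

11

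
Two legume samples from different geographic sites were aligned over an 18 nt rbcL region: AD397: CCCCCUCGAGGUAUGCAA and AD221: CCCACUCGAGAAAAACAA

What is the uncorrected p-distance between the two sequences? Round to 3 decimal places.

Differing sites — 4:C/A; 11:G/A; 12:U/A; 14:U/A; 15:G/A.
There are 5 differences over 18 sites, so p = 5/18 = 0.278.

0.278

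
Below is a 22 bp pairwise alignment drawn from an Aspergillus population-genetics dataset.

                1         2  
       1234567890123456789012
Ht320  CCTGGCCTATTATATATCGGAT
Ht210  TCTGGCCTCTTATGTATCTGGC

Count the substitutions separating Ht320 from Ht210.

6

Differing sites — 1:C/T; 9:A/C; 14:A/G; 19:G/T; 21:A/G; 22:T/C.
That gives 6 mismatches out of 22 aligned sites, so the Hamming distance is 6.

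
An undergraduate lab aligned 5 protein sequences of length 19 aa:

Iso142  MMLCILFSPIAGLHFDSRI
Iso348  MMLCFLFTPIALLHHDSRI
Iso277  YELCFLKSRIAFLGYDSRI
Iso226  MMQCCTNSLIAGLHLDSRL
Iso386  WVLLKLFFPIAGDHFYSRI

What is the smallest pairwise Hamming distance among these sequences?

4

Pairwise Hamming distances:
  Iso142 vs Iso348: 4
  Iso142 vs Iso277: 8
  Iso142 vs Iso226: 7
  Iso142 vs Iso386: 7
  Iso348 vs Iso277: 8
  Iso348 vs Iso226: 9
  Iso348 vs Iso386: 9
  Iso277 vs Iso226: 11
  Iso277 vs Iso386: 12
  Iso226 vs Iso386: 13
The smallest is 4, between Iso142 and Iso348.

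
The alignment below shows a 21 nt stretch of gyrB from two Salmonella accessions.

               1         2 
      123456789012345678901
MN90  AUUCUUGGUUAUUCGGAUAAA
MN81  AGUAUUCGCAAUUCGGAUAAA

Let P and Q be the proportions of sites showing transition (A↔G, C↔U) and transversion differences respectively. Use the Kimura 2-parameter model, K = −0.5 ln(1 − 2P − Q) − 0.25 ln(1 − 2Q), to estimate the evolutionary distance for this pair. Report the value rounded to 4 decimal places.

0.2881

Differing sites — 2:U/G (Tv); 4:C/A (Tv); 7:G/C (Tv); 9:U/C (Ti); 10:U/A (Tv).
Of the 5 differences, 1 transition and 4 transversions over 21 sites: P = 1/21 = 0.047619, Q = 4/21 = 0.190476.
d = −0.5·ln(0.714286) − 0.25·ln(0.619048) = −0.5·(-0.336472) − 0.25·(-0.479572) = 0.2881.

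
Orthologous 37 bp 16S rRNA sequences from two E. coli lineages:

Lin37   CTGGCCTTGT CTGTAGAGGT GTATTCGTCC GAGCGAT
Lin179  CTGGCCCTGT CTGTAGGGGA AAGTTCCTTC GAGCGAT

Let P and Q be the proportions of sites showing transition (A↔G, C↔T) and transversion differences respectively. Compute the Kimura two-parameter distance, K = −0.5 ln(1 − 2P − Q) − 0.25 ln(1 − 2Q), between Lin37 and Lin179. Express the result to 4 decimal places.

Mismatches occur at site 7 (T↔C, transition), site 17 (A↔G, transition), site 20 (T↔A, transversion), site 21 (G↔A, transition), site 22 (T↔A, transversion), site 23 (A↔G, transition), site 27 (G↔C, transversion), site 29 (C↔T, transition).
Of the 8 differences, 5 transitions and 3 transversions over 37 sites: P = 5/37 = 0.135135, Q = 3/37 = 0.081081.
d = −0.5·ln(0.648649) − 0.25·ln(0.837838) = −0.5·(-0.432864) − 0.25·(-0.176931) = 0.2607.

0.2607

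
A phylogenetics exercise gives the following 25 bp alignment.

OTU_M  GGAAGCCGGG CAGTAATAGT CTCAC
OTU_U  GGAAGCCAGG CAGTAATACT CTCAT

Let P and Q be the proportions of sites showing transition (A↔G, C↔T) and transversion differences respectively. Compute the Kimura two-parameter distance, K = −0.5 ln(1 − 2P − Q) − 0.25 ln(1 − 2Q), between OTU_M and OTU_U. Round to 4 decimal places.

Differing sites — 8:G/A (Ti); 19:G/C (Tv); 25:C/T (Ti).
Of the 3 differences, 2 transitions and 1 transversion over 25 sites: P = 2/25 = 0.080000, Q = 1/25 = 0.040000.
d = −0.5·ln(0.800000) − 0.25·ln(0.920000) = −0.5·(-0.223144) − 0.25·(-0.083382) = 0.1324.

0.1324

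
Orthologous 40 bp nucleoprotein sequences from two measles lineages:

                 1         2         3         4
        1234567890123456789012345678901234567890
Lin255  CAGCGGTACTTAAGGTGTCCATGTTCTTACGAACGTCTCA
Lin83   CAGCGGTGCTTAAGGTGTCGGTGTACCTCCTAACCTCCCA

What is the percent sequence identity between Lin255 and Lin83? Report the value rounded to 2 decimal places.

Mismatches occur at site 8 (A→G), site 20 (C→G), site 21 (A→G), site 25 (T→A), site 27 (T→C), site 29 (A→C), site 31 (G→T), site 35 (G→C), site 38 (T→C).
31 of the 40 sites match, so the percent identity is 31/40 × 100 = 77.50%.

77.50%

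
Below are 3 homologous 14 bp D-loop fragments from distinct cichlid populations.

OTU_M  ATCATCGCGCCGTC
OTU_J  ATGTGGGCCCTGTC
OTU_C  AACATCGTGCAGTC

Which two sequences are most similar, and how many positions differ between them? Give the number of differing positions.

3

Pairwise Hamming distances:
  OTU_M vs OTU_J: 6
  OTU_M vs OTU_C: 3
  OTU_J vs OTU_C: 8
The smallest is 3, between OTU_M and OTU_C.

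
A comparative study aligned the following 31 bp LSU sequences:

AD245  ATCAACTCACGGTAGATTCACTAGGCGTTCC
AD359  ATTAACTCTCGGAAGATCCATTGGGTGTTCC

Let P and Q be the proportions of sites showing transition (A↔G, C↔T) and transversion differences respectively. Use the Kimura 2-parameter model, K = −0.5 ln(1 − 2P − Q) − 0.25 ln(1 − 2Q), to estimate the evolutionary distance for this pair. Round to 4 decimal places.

Differing sites — 3:C/T (Ti); 9:A/T (Tv); 13:T/A (Tv); 18:T/C (Ti); 21:C/T (Ti); 23:A/G (Ti); 26:C/T (Ti).
Of the 7 differences, 5 transitions and 2 transversions over 31 sites: P = 5/31 = 0.161290, Q = 2/31 = 0.064516.
d = −0.5·ln(0.612904) − 0.25·ln(0.870968) = −0.5·(-0.489547) − 0.25·(-0.138150) = 0.2793.

0.2793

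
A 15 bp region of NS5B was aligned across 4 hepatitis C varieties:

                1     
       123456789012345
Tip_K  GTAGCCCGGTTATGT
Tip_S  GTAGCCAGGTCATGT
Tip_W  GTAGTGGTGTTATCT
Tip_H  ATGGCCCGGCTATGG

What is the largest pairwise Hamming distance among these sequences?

9

Pairwise Hamming distances:
  Tip_K vs Tip_S: 2
  Tip_K vs Tip_W: 5
  Tip_K vs Tip_H: 4
  Tip_S vs Tip_W: 6
  Tip_S vs Tip_H: 6
  Tip_W vs Tip_H: 9
The largest is 9, between Tip_W and Tip_H.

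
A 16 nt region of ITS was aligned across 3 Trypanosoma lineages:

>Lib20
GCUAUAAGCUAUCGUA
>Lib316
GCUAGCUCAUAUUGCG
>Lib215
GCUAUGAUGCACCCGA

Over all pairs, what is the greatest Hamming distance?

Pairwise Hamming distances:
  Lib20 vs Lib316: 8
  Lib20 vs Lib215: 7
  Lib316 vs Lib215: 11
The largest is 11, between Lib316 and Lib215.

11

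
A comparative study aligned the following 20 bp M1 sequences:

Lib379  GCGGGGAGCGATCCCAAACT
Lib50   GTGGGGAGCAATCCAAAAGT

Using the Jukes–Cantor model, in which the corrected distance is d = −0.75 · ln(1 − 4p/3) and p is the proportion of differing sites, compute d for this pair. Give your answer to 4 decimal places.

0.2326

Mismatches occur at site 2 (C↔T), site 10 (G↔A), site 15 (C↔A), site 19 (C↔G).
p = 4/20 = 0.200000.
d = −0.75 · ln(1 − (4/3)·0.200000) = −0.75 · ln(0.733333) = −0.75 · (-0.310155) = 0.2326.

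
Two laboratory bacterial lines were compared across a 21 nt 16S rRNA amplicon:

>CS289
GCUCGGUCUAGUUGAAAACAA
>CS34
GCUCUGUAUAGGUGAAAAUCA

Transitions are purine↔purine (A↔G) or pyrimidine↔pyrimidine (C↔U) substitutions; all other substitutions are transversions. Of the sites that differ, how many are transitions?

Mismatches occur at site 5 (G/U, transversion), site 8 (C/A, transversion), site 12 (U/G, transversion), site 19 (C/U, transition), site 20 (A/C, transversion).
Of the 5 differences, 1 transition and 4 transversions, so the answer is 1.

1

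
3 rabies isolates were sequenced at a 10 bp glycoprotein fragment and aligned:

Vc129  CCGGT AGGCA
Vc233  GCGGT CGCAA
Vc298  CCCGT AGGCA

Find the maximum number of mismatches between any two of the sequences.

5

Pairwise Hamming distances:
  Vc129 vs Vc233: 4
  Vc129 vs Vc298: 1
  Vc233 vs Vc298: 5
The largest is 5, between Vc233 and Vc298.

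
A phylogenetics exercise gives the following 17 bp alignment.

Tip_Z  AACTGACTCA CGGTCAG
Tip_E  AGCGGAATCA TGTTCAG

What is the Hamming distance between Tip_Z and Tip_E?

Mismatches occur at site 2 (A↔G), site 4 (T↔G), site 7 (C↔A), site 11 (C↔T), site 13 (G↔T).
That gives 5 mismatches out of 17 aligned sites, so the Hamming distance is 5.

5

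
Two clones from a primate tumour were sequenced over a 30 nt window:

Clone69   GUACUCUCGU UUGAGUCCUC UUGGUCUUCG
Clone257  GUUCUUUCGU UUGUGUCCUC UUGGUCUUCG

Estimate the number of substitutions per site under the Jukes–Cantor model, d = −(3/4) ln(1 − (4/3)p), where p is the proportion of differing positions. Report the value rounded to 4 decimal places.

0.1073

The sequences differ at positions 3 (A/U), 6 (C/U), 14 (A/U).
p = 3/30 = 0.100000.
d = −0.75 · ln(1 − (4/3)·0.100000) = −0.75 · ln(0.866667) = −0.75 · (-0.143100) = 0.1073.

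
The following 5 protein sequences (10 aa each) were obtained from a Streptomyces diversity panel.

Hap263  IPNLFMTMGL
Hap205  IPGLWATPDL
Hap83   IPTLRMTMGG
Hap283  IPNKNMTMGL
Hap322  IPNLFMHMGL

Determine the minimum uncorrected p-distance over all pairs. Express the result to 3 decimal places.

0.100

Pairwise Hamming distances:
  Hap263 vs Hap205: 5
  Hap263 vs Hap83: 3
  Hap263 vs Hap283: 2
  Hap263 vs Hap322: 1
  Hap205 vs Hap83: 6
  Hap205 vs Hap283: 6
  Hap205 vs Hap322: 6
  Hap83 vs Hap283: 4
  Hap83 vs Hap322: 4
  Hap283 vs Hap322: 3
The smallest is 1 mismatch, between Hap263 and Hap322; p = 1/10 = 0.100.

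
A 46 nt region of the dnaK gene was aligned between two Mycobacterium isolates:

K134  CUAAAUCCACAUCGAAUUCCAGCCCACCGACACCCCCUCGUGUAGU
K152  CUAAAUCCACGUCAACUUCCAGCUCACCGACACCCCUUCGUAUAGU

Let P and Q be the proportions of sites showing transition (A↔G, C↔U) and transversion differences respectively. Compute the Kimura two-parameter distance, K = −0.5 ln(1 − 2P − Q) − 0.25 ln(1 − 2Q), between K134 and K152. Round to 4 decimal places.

0.1478

Differing sites — 11:A/G (Ti); 14:G/A (Ti); 16:A/C (Tv); 24:C/U (Ti); 37:C/U (Ti); 42:G/A (Ti).
Of the 6 differences, 5 transitions and 1 transversion over 46 sites: P = 5/46 = 0.108696, Q = 1/46 = 0.021739.
d = −0.5·ln(0.760869) − 0.25·ln(0.956522) = −0.5·(-0.273294) − 0.25·(-0.044451) = 0.1478.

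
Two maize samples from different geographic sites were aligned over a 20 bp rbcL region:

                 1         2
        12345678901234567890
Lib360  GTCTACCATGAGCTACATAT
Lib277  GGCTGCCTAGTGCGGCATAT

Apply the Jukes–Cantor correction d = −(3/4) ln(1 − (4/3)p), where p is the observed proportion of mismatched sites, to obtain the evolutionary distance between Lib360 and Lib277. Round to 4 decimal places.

0.4715

Differing sites — 2:T/G; 5:A/G; 8:A/T; 9:T/A; 11:A/T; 14:T/G; 15:A/G.
p = 7/20 = 0.350000.
d = −0.75 · ln(1 − (4/3)·0.350000) = −0.75 · ln(0.533333) = −0.75 · (-0.628609) = 0.4715.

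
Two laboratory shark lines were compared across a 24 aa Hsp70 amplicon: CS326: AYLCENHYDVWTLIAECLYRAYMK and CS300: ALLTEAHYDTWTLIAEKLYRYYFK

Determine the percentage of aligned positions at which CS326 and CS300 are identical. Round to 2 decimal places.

Mismatches occur at site 2 (Y/L), site 4 (C/T), site 6 (N/A), site 10 (V/T), site 17 (C/K), site 21 (A/Y), site 23 (M/F).
17 of the 24 sites match, so the percent identity is 17/24 × 100 = 70.83%.

70.83%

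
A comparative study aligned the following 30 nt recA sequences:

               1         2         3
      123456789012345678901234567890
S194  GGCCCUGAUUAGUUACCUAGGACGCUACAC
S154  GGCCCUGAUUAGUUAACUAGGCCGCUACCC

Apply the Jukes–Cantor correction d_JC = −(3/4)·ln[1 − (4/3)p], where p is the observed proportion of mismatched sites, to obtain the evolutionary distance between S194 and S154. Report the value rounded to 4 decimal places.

Mismatches occur at site 16 (C/A), site 22 (A/C), site 29 (A/C).
p = 3/30 = 0.100000.
d = −0.75 · ln(1 − (4/3)·0.100000) = −0.75 · ln(0.866667) = −0.75 · (-0.143100) = 0.1073.

0.1073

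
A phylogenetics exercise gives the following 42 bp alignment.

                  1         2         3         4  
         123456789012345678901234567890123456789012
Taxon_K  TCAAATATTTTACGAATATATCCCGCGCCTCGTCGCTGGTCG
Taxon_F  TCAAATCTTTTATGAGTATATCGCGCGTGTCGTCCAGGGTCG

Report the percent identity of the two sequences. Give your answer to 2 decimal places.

78.57%

Differing sites — 7:A/C; 13:C/T; 16:A/G; 23:C/G; 28:C/T; 29:C/G; 35:G/C; 36:C/A; 37:T/G.
33 of the 42 sites match, so the percent identity is 33/42 × 100 = 78.57%.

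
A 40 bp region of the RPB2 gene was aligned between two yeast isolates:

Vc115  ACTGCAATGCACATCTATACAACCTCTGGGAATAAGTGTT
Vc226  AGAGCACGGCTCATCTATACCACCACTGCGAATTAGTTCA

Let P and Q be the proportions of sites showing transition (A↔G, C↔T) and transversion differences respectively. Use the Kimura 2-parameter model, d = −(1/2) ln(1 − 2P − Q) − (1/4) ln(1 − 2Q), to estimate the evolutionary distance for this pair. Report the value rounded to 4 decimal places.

0.3961

Differing sites — 2:C/G (Tv); 3:T/A (Tv); 7:A/C (Tv); 8:T/G (Tv); 11:A/T (Tv); 21:A/C (Tv); 25:T/A (Tv); 29:G/C (Tv); 34:A/T (Tv); 38:G/T (Tv); 39:T/C (Ti); 40:T/A (Tv).
Of the 12 differences, 1 transition and 11 transversions over 40 sites: P = 1/40 = 0.025000, Q = 11/40 = 0.275000.
d = −0.5·ln(0.675000) − 0.25·ln(0.450000) = −0.5·(-0.393043) − 0.25·(-0.798508) = 0.3961.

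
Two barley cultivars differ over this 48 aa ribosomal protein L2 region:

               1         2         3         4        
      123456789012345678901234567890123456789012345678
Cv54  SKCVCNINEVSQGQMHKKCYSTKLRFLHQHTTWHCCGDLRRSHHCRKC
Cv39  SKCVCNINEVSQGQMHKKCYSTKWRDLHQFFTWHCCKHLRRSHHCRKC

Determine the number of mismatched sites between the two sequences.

6

Differing sites — 24:L/W; 26:F/D; 30:H/F; 31:T/F; 37:G/K; 38:D/H.
That gives 6 mismatches out of 48 aligned sites, so the Hamming distance is 6.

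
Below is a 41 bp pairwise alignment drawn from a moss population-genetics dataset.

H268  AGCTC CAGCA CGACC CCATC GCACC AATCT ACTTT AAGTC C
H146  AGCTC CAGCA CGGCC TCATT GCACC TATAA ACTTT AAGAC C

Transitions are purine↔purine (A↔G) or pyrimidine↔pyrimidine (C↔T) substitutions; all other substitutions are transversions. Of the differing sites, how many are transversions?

The sequences differ at positions 13 (A/G, transition), 16 (C/T, transition), 20 (C/T, transition), 26 (A/T, transversion), 29 (C/A, transversion), 30 (T/A, transversion), 39 (T/A, transversion).
Of the 7 differences, 3 transitions and 4 transversions, so the answer is 4.

4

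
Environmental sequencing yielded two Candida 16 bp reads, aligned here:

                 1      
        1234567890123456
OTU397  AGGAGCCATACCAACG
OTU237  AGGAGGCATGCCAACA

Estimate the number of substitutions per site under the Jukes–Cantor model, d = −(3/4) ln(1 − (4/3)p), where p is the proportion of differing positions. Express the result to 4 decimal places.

Mismatches occur at site 6 (C/G), site 10 (A/G), site 16 (G/A).
p = 3/16 = 0.187500.
d = −0.75 · ln(1 − (4/3)·0.187500) = −0.75 · ln(0.750000) = −0.75 · (-0.287682) = 0.2158.

0.2158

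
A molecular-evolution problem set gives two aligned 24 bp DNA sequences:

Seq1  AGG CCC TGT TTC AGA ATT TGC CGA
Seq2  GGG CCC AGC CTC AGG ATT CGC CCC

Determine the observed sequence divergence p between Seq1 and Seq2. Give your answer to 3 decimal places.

Mismatches occur at site 1 (A→G), site 7 (T→A), site 9 (T→C), site 10 (T→C), site 15 (A→G), site 19 (T→C), site 23 (G→C), site 24 (A→C).
There are 8 differences over 24 sites, so p = 8/24 = 0.333.

0.333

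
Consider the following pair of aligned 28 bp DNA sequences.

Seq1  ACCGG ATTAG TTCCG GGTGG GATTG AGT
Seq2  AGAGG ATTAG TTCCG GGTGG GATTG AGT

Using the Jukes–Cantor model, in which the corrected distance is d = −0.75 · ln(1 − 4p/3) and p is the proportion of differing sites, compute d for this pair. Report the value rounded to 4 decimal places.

Mismatches occur at site 2 (C/G), site 3 (C/A).
p = 2/28 = 0.071429.
d = −0.75 · ln(1 − (4/3)·0.071429) = −0.75 · ln(0.904761) = −0.75 · (-0.100084) = 0.0751.

0.0751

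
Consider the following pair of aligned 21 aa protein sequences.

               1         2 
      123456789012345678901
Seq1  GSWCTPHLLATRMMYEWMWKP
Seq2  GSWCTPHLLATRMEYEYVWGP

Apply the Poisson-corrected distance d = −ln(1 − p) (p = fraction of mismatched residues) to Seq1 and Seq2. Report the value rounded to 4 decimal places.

Mismatches occur at site 14 (M→E), site 17 (W→Y), site 18 (M→V), site 20 (K→G).
p = 4/21 = 0.190476.
d = −ln(1 − 0.190476) = −ln(0.809524) = 0.2113.

0.2113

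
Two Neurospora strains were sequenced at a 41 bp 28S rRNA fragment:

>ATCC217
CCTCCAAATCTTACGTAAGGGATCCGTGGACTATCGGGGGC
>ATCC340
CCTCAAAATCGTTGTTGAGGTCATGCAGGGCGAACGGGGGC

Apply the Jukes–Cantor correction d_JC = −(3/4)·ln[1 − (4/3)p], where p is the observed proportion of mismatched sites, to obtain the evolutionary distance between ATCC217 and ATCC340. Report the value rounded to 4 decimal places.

The sequences differ at positions 5 (C/A), 11 (T/G), 13 (A/T), 14 (C/G), 15 (G/T), 17 (A/G), 21 (G/T), 22 (A/C), 23 (T/A), 24 (C/T), 25 (C/G), 26 (G/C), 27 (T/A), 30 (A/G), 32 (T/G), 34 (T/A).
p = 16/41 = 0.390244.
d = −0.75 · ln(1 − (4/3)·0.390244) = −0.75 · ln(0.479675) = −0.75 · (-0.734646) = 0.5510.

0.5510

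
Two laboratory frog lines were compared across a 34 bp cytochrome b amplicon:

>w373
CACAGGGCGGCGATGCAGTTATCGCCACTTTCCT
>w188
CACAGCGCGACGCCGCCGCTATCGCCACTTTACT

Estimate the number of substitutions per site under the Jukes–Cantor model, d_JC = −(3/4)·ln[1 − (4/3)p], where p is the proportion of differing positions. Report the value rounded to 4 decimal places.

0.2407

The sequences differ at positions 6 (G/C), 10 (G/A), 13 (A/C), 14 (T/C), 17 (A/C), 19 (T/C), 32 (C/A).
p = 7/34 = 0.205882.
d = −0.75 · ln(1 − (4/3)·0.205882) = −0.75 · ln(0.725491) = −0.75 · (-0.320907) = 0.2407.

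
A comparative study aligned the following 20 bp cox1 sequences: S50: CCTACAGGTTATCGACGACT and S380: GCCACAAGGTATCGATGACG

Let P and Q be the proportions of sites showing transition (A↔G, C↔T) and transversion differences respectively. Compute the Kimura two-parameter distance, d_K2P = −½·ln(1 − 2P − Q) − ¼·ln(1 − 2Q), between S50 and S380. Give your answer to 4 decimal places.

0.3881

Mismatches occur at site 1 (C↔G, transversion), site 3 (T↔C, transition), site 7 (G↔A, transition), site 9 (T↔G, transversion), site 16 (C↔T, transition), site 20 (T↔G, transversion).
Of the 6 differences, 3 transitions and 3 transversions over 20 sites: P = 3/20 = 0.150000, Q = 3/20 = 0.150000.
d = −0.5·ln(0.550000) − 0.25·ln(0.700000) = −0.5·(-0.597837) − 0.25·(-0.356675) = 0.3881.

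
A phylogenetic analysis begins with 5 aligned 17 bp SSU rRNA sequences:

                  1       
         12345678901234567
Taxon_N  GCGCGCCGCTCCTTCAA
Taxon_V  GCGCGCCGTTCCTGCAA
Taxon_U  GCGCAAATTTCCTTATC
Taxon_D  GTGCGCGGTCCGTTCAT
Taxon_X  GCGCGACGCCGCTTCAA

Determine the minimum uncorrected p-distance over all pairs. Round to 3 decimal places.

Pairwise Hamming distances:
  Taxon_N vs Taxon_V: 2
  Taxon_N vs Taxon_U: 8
  Taxon_N vs Taxon_D: 6
  Taxon_N vs Taxon_X: 3
  Taxon_V vs Taxon_U: 8
  Taxon_V vs Taxon_D: 6
  Taxon_V vs Taxon_X: 5
  Taxon_U vs Taxon_D: 10
  Taxon_U vs Taxon_X: 9
  Taxon_D vs Taxon_X: 7
The smallest is 2 mismatches, between Taxon_N and Taxon_V; p = 2/17 = 0.118.

0.118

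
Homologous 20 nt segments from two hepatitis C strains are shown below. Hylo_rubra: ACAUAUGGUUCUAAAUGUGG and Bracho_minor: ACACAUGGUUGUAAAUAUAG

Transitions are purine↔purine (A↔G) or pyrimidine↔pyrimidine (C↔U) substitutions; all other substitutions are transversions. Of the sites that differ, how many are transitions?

Mismatches occur at site 4 (U/C, transition), site 11 (C/G, transversion), site 17 (G/A, transition), site 19 (G/A, transition).
Of the 4 differences, 3 transitions and 1 transversion, so the answer is 3.

3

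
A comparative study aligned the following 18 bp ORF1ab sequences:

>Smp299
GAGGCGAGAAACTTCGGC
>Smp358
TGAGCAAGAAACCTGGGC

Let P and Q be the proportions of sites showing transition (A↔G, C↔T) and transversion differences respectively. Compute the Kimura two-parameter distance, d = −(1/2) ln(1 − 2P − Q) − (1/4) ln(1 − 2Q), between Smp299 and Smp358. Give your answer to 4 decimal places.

0.4683

The sequences differ at positions 1 (G/T, transversion), 2 (A/G, transition), 3 (G/A, transition), 6 (G/A, transition), 13 (T/C, transition), 15 (C/G, transversion).
Of the 6 differences, 4 transitions and 2 transversions over 18 sites: P = 4/18 = 0.222222, Q = 2/18 = 0.111111.
d = −0.5·ln(0.444445) − 0.25·ln(0.777778) = −0.5·(-0.810929) − 0.25·(-0.251314) = 0.4683.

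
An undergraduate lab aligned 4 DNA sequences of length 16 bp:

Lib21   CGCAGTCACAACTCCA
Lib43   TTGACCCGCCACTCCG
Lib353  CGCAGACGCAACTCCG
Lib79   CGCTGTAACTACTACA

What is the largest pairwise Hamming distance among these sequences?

11

Pairwise Hamming distances:
  Lib21 vs Lib43: 8
  Lib21 vs Lib353: 3
  Lib21 vs Lib79: 4
  Lib43 vs Lib353: 6
  Lib43 vs Lib79: 11
  Lib353 vs Lib79: 7
The largest is 11, between Lib43 and Lib79.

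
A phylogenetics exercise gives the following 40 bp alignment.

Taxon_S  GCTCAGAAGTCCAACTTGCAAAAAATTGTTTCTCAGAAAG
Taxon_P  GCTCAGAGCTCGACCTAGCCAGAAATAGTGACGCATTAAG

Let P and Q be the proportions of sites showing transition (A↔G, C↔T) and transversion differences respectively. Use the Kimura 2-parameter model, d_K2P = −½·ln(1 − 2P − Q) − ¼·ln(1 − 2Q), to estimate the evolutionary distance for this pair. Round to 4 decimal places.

The sequences differ at positions 8 (A/G, transition), 9 (G/C, transversion), 12 (C/G, transversion), 14 (A/C, transversion), 17 (T/A, transversion), 20 (A/C, transversion), 22 (A/G, transition), 27 (T/A, transversion), 30 (T/G, transversion), 31 (T/A, transversion), 33 (T/G, transversion), 36 (G/T, transversion), 37 (A/T, transversion).
Of the 13 differences, 2 transitions and 11 transversions over 40 sites: P = 2/40 = 0.050000, Q = 11/40 = 0.275000.
d = −0.5·ln(0.625000) − 0.25·ln(0.450000) = −0.5·(-0.470004) − 0.25·(-0.798508) = 0.4346.

0.4346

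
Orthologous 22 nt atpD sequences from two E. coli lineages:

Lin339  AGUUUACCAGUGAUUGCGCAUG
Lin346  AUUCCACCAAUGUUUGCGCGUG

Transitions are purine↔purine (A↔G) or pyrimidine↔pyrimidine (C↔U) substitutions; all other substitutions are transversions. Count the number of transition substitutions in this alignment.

Mismatches occur at site 2 (G→U, transversion), site 4 (U→C, transition), site 5 (U→C, transition), site 10 (G→A, transition), site 13 (A→U, transversion), site 20 (A→G, transition).
Of the 6 differences, 4 transitions and 2 transversions, so the answer is 4.

4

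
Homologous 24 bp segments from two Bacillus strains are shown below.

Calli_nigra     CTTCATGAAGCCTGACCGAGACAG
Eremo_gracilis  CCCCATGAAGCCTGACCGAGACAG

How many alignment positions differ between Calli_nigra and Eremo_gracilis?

Mismatches occur at site 2 (T/C), site 3 (T/C).
That gives 2 mismatches out of 24 aligned sites, so the Hamming distance is 2.

2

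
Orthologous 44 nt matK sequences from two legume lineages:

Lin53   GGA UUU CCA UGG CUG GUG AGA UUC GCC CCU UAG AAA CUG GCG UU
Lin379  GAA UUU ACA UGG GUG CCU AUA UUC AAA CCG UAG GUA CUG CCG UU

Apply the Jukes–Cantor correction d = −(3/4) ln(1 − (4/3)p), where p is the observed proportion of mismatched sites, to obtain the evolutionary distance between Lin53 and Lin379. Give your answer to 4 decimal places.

0.4141

Differing sites — 2:G/A; 7:C/A; 13:C/G; 16:G/C; 17:U/C; 18:G/U; 20:G/U; 25:G/A; 26:C/A; 27:C/A; 30:U/G; 34:A/G; 35:A/U; 40:G/C.
p = 14/44 = 0.318182.
d = −0.75 · ln(1 − (4/3)·0.318182) = −0.75 · ln(0.575757) = −0.75 · (-0.552070) = 0.4141.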